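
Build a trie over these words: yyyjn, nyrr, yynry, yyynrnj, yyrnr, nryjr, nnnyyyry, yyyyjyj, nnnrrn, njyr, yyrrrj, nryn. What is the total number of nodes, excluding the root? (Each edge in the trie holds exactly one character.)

Count nodes per top-level branch (shared prefixes stored once):
  'n'-branch (njyr, nnnrrn, nnnyyyry, nryjr, nryn, nyrr): 22 nodes
  'y'-branch (yynry, yyrnr, yyrrrj, yyyjn, yyynrnj, yyyyjyj): 22 nodes
Sum: 44

44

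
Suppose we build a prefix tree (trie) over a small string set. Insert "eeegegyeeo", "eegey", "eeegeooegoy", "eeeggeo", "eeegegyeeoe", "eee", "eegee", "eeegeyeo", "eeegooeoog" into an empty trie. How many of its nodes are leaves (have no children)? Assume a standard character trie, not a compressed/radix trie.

A leaf is a node with no children — equivalently, the end of a word that is not a proper prefix of any other stored word.
Those words: "eeegegyeeoe", "eeegeooegoy", "eeegeyeo", "eeeggeo", "eeegooeoog", "eegee", "eegey"
Leaf count: 7

7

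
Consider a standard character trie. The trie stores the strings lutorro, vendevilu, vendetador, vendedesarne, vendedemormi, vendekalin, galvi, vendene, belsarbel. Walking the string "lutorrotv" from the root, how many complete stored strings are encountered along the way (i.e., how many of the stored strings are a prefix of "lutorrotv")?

Check each prefix of "lutorrotv" against the stored set — each match is an end-marker on the path.
Prefixes of the query that are stored words: "lutorro"
Count: 1

1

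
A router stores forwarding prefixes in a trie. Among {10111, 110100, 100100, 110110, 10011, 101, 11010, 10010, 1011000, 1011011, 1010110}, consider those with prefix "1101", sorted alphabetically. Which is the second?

110100

Filter for "1101…" and sort: "11010", "110100", "110110"
The 2nd is 110100.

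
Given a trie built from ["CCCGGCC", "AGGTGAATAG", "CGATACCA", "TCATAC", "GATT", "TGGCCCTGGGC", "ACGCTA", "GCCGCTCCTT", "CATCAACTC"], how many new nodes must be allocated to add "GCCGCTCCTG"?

Walking "GCCGCTCCTG" from the root, the first 9 characters ("GCCGCTCCT") follow existing edges; "G" is the first miss.
So 10 − 9 = 1 new nodes.

1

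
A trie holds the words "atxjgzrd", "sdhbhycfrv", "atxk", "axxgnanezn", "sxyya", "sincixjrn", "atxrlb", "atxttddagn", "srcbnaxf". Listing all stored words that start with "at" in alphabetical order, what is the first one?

atxjgzrd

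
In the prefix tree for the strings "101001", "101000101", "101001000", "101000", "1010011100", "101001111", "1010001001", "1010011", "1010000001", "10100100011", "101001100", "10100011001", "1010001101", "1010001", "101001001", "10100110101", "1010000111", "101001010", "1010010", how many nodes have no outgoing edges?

13

A leaf is a node with no children — equivalently, the end of a word that is not a proper prefix of any other stored word.
Those words: "1010000001", "1010000111", "1010001001", "101000101", "10100011001", "1010001101", "10100100011", "101001001", "101001010", "101001100", "10100110101", "1010011100", "101001111"
Leaf count: 13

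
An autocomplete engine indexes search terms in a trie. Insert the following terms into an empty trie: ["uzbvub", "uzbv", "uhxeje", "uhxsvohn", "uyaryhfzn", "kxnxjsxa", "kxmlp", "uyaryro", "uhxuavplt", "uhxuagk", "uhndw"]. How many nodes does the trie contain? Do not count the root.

For each word, the new-node count is its length minus the longest prefix already in the trie:
  "uzbvub" → 6 new (u, z, b, v, u, b)
  "uzbv" → prefix "uzbv" already present; 0 new (none)
  "uhxeje" → prefix "u" already present; 5 new (h, x, e, j, e)
  "uhxsvohn" → prefix "uhx" already present; 5 new (s, v, o, h, n)
  "uyaryhfzn" → prefix "u" already present; 8 new (y, a, r, y, h, f, z, n)
  "kxnxjsxa" → 8 new (k, x, n, x, j, s, x, a)
  "kxmlp" → prefix "kx" already present; 3 new (m, l, p)
  "uyaryro" → prefix "uyary" already present; 2 new (r, o)
  "uhxuavplt" → prefix "uhx" already present; 6 new (u, a, v, p, l, t)
  "uhxuagk" → prefix "uhxua" already present; 2 new (g, k)
  "uhndw" → prefix "uh" already present; 3 new (n, d, w)
Total nodes = 6 + 0 + 5 + 5 + 8 + 8 + 3 + 2 + 6 + 2 + 3 = 48

48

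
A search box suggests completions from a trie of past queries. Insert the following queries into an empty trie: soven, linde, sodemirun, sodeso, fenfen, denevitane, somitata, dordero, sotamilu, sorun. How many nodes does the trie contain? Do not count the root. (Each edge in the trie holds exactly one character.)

56

Count nodes per top-level branch (shared prefixes stored once):
  'd'-branch (denevitane, dordero): 16 nodes
  'f'-branch (fenfen): 6 nodes
  'l'-branch (linde): 5 nodes
  's'-branch (sodemirun, sodeso, somitata, sorun, sotamilu, soven): 29 nodes
Sum: 56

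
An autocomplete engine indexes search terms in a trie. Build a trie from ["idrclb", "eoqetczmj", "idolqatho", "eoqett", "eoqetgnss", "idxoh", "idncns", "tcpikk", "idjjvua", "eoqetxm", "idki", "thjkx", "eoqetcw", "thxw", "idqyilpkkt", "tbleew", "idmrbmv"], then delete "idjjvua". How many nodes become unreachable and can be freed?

Walk "idjjvua" from the leaf back toward the root, removing each node that no remaining word uses.
The suffix "jjvua" (5 nodes) is used only by "idjjvua"; the node for "id" still has the child "r", so pruning stops there.
Nodes removed: 5

5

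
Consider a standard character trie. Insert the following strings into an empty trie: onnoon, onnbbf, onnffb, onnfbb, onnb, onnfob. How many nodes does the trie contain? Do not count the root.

16

Trie structure (* marks end of a word):
(root)
└─ o
   └─ n
      └─ n
         ├─ b *
         │  └─ b
         │     └─ f *
         ├─ f
         │  ├─ b
         │  │  └─ b *
         │  ├─ f
         │  │  └─ b *
         │  └─ o
         │     └─ b *
         └─ o
            └─ o
               └─ n *
Counting every labelled node above: 16.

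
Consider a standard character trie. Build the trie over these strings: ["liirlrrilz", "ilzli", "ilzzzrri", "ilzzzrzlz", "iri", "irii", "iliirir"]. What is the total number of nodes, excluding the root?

Trie structure (* marks end of a word):
(root)
├─ i
│  ├─ l
│  │  ├─ i
│  │  │  └─ i
│  │  │     └─ r
│  │  │        └─ i
│  │  │           └─ r *
│  │  └─ z
│  │     ├─ l
│  │     │  └─ i *
│  │     └─ z
│  │        └─ z
│  │           └─ r
│  │              ├─ r
│  │              │  └─ i *
│  │              └─ z
│  │                 └─ l
│  │                    └─ z *
│  └─ r
│     └─ i *
│        └─ i *
└─ l
   └─ i
      └─ i
         └─ r
            └─ l
               └─ r
                  └─ r
                     └─ i
                        └─ l
                           └─ z *
Counting every labelled node above: 31.

31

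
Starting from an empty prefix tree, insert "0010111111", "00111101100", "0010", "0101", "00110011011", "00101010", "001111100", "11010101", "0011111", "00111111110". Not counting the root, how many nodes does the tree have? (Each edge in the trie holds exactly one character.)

46

Trace insertions, counting only characters that open a new branch:
  "0010111111" → 10 new (0, 0, 1, 0, 1, 1, 1, 1, 1, 1)
  "00111101100" → prefix "001" already present; 8 new (1, 1, 1, 0, 1, 1, 0, 0)
  "0010" → prefix "0010" already present; 0 new (none)
  "0101" → prefix "0" already present; 3 new (1, 0, 1)
  "00110011011" → prefix "0011" already present; 7 new (0, 0, 1, 1, 0, 1, 1)
  "00101010" → prefix "00101" already present; 3 new (0, 1, 0)
  "001111100" → prefix "001111" already present; 3 new (1, 0, 0)
  "11010101" → 8 new (1, 1, 0, 1, 0, 1, 0, 1)
  "0011111" → prefix "0011111" already present; 0 new (none)
  "00111111110" → prefix "0011111" already present; 4 new (1, 1, 1, 0)
Total nodes = 10 + 8 + 0 + 3 + 7 + 3 + 3 + 8 + 0 + 4 = 46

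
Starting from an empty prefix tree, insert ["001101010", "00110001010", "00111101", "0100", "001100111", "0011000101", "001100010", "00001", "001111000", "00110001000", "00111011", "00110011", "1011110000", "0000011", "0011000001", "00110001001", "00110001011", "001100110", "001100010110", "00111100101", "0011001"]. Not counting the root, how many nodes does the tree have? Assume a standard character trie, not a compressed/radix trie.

58

Count nodes per top-level branch (shared prefixes stored once):
  '0'-branch (0000011, 00001, 0011000001, 001100010, 00110001000, 00110001001, 0011000101, 00110001010, 00110001011, 001100010110, 0011001, 00110011, 001100110, 001100111, 001101010, 00111011, 001111000, 00111100101, 00111101, 0100): 48 nodes
  '1'-branch (1011110000): 10 nodes
Sum: 58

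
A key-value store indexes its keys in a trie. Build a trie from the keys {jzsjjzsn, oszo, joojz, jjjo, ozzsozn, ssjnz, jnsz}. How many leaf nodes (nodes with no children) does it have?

7

Leaves are exactly the stored words that no other stored word extends.
Those words: "jjjo", "jnsz", "joojz", "jzsjjzsn", "oszo", "ozzsozn", "ssjnz"
Leaf count: 7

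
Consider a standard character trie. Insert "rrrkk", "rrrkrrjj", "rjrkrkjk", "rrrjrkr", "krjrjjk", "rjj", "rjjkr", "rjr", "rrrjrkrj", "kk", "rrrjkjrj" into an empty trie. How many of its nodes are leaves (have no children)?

A leaf is a node with no children — equivalently, the end of a word that is not a proper prefix of any other stored word.
Those words: "kk", "krjrjjk", "rjjkr", "rjrkrkjk", "rrrjkjrj", "rrrjrkrj", "rrrkk", "rrrkrrjj"
Leaf count: 8

8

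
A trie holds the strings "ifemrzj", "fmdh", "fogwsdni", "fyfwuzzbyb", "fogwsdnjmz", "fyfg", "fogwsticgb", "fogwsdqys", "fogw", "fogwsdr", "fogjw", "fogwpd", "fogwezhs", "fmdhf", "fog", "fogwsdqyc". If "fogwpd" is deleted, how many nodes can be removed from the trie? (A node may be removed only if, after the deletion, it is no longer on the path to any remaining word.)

Walk "fogwpd" from the leaf back toward the root, removing each node that no remaining word uses.
The suffix "pd" (2 nodes) is used only by "fogwpd"; the node for "fogw" still has the child "s", so pruning stops there.
Nodes removed: 2

2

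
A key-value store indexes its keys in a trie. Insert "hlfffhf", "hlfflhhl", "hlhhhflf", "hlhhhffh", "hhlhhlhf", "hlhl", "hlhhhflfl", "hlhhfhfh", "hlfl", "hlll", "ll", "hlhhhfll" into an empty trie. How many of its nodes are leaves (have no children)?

11

Leaves are exactly the stored words that no other stored word extends.
Those words: "hhlhhlhf", "hlfffhf", "hlfflhhl", "hlfl", "hlhhfhfh", "hlhhhffh", "hlhhhflfl", "hlhhhfll", "hlhl", "hlll", "ll"
Leaf count: 11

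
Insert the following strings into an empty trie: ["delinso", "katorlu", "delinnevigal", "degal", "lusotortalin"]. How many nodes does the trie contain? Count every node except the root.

Trace insertions, counting only characters that open a new branch:
  "delinso" → 7 new (d, e, l, i, n, s, o)
  "katorlu" → 7 new (k, a, t, o, r, l, u)
  "delinnevigal" → prefix "delin" already present; 7 new (n, e, v, i, g, a, l)
  "degal" → prefix "de" already present; 3 new (g, a, l)
  "lusotortalin" → 12 new (l, u, s, o, t, o, r, t, a, l, i, n)
Total nodes = 7 + 7 + 7 + 3 + 12 = 36

36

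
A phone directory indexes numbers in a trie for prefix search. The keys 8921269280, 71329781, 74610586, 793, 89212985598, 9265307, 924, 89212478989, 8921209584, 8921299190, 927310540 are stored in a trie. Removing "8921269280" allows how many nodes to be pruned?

Walk "8921269280" from the leaf back toward the root, removing each node that no remaining word uses.
The suffix "69280" (5 nodes) is used only by "8921269280"; the node for "89212" still has the child "9", so pruning stops there.
Nodes removed: 5

5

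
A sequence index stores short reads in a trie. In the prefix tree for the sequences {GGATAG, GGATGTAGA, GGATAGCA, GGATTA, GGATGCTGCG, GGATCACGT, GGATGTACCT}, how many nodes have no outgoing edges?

A leaf is a node with no children — equivalently, the end of a word that is not a proper prefix of any other stored word.
Those words: "GGATAGCA", "GGATCACGT", "GGATGCTGCG", "GGATGTACCT", "GGATGTAGA", "GGATTA"
Leaf count: 6

6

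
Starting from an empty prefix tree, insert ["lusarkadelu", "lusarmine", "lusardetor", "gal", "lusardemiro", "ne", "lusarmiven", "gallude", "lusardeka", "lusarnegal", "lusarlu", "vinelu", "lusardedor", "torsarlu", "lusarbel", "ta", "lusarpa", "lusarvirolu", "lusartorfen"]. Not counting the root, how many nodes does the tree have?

Trace insertions, counting only characters that open a new branch:
  "lusarkadelu" → 11 new (l, u, s, a, r, k, a, d, e, l, u)
  "lusarmine" → prefix "lusar" already present; 4 new (m, i, n, e)
  "lusardetor" → prefix "lusar" already present; 5 new (d, e, t, o, r)
  "gal" → 3 new (g, a, l)
  "lusardemiro" → prefix "lusarde" already present; 4 new (m, i, r, o)
  "ne" → 2 new (n, e)
  "lusarmiven" → prefix "lusarmi" already present; 3 new (v, e, n)
  "gallude" → prefix "gal" already present; 4 new (l, u, d, e)
  "lusardeka" → prefix "lusarde" already present; 2 new (k, a)
  "lusarnegal" → prefix "lusar" already present; 5 new (n, e, g, a, l)
  "lusarlu" → prefix "lusar" already present; 2 new (l, u)
  "vinelu" → 6 new (v, i, n, e, l, u)
  "lusardedor" → prefix "lusarde" already present; 3 new (d, o, r)
  "torsarlu" → 8 new (t, o, r, s, a, r, l, u)
  "lusarbel" → prefix "lusar" already present; 3 new (b, e, l)
  "ta" → prefix "t" already present; 1 new (a)
  "lusarpa" → prefix "lusar" already present; 2 new (p, a)
  "lusarvirolu" → prefix "lusar" already present; 6 new (v, i, r, o, l, u)
  "lusartorfen" → prefix "lusar" already present; 6 new (t, o, r, f, e, n)
Total nodes = 11 + 4 + 5 + 3 + 4 + 2 + 3 + 4 + 2 + 5 + 2 + 6 + 3 + 8 + 3 + 1 + 2 + 6 + 6 = 80

80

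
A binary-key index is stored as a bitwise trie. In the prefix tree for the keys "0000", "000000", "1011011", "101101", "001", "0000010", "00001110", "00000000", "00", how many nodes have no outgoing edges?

A leaf is a node with no children — equivalently, the end of a word that is not a proper prefix of any other stored word.
Those words: "00000000", "0000010", "00001110", "001", "1011011"
Leaf count: 5

5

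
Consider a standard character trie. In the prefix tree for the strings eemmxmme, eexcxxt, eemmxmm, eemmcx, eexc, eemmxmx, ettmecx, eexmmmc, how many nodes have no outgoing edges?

6

A leaf is a node with no children — equivalently, the end of a word that is not a proper prefix of any other stored word.
Those words: "eemmcx", "eemmxmme", "eemmxmx", "eexcxxt", "eexmmmc", "ettmecx"
Leaf count: 6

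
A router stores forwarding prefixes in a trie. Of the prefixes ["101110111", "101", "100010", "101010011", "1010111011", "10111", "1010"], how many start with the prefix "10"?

Walk to "10"; the words in its subtree are exactly those with that prefix.
Words under "10": 100010, 101, 1010, 101010011, 1010111011, 10111, 101110111
Count: 7

7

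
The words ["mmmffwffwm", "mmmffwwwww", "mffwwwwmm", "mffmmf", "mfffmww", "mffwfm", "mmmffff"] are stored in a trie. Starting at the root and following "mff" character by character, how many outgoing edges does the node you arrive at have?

Follow the path "mff" to its node, then look at its outgoing edges.
Distinct next characters after "mff": f, m, w.
That node has 3 child edges.

3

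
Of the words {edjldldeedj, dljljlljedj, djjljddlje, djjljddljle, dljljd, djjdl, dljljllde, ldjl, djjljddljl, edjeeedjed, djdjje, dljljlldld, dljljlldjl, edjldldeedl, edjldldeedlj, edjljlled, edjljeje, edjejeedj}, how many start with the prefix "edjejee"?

Filter for entries beginning with "edjejee":
Words under "edjejee": edjejeedj
Count: 1

1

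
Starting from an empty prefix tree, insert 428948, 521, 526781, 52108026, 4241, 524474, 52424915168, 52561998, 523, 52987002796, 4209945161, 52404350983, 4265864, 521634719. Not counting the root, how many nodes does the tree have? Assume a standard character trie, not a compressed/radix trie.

75

Insert word by word; a character creates a node only if that edge doesn't already exist:
  "428948" → 6 new (4, 2, 8, 9, 4, 8)
  "521" → 3 new (5, 2, 1)
  "526781" → prefix "52" already present; 4 new (6, 7, 8, 1)
  "52108026" → prefix "521" already present; 5 new (0, 8, 0, 2, 6)
  "4241" → prefix "42" already present; 2 new (4, 1)
  "524474" → prefix "52" already present; 4 new (4, 4, 7, 4)
  "52424915168" → prefix "524" already present; 8 new (2, 4, 9, 1, 5, 1, 6, 8)
  "52561998" → prefix "52" already present; 6 new (5, 6, 1, 9, 9, 8)
  "523" → prefix "52" already present; 1 new (3)
  "52987002796" → prefix "52" already present; 9 new (9, 8, 7, 0, 0, 2, 7, 9, 6)
  "4209945161" → prefix "42" already present; 8 new (0, 9, 9, 4, 5, 1, 6, 1)
  "52404350983" → prefix "524" already present; 8 new (0, 4, 3, 5, 0, 9, 8, 3)
  "4265864" → prefix "42" already present; 5 new (6, 5, 8, 6, 4)
  "521634719" → prefix "521" already present; 6 new (6, 3, 4, 7, 1, 9)
Total nodes = 6 + 3 + 4 + 5 + 2 + 4 + 8 + 6 + 1 + 9 + 8 + 8 + 5 + 6 = 75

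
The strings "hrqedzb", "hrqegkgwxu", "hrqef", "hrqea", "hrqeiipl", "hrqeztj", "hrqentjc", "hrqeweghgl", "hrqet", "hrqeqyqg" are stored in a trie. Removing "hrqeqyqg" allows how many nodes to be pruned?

4

A node on "hrqeqyqg"'s path can go only if nothing else ends at it or branches off below it.
The suffix "qyqg" (4 nodes) is used only by "hrqeqyqg"; the node for "hrqe" still has the child "d", so pruning stops there.
Nodes removed: 4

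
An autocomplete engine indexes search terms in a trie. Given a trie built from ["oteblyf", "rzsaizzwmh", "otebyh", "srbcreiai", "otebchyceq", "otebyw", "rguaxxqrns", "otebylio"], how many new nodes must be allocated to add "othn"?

2

The longest prefix of "othn" already in the trie is "ot" (length 2).
New nodes needed: |"othn"| − 2 = 4 − 2 = 2.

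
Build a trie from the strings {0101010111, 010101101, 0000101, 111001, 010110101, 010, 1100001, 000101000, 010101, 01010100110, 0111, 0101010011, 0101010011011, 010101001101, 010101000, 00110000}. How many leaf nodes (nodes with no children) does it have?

Leaves are exactly the stored words that no other stored word extends.
Those words: "0000101", "000101000", "00110000", "010101000", "0101010011011", "0101010111", "010101101", "010110101", "0111", "1100001", "111001"
Leaf count: 11

11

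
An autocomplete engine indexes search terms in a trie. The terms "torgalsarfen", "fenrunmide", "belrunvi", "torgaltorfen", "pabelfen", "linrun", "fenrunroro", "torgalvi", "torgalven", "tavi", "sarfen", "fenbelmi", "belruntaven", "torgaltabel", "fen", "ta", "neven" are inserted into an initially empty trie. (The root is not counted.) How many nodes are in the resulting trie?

Insert word by word; a character creates a node only if that edge doesn't already exist:
  "torgalsarfen" → 12 new (t, o, r, g, a, l, s, a, r, f, e, n)
  "fenrunmide" → 10 new (f, e, n, r, u, n, m, i, d, e)
  "belrunvi" → 8 new (b, e, l, r, u, n, v, i)
  "torgaltorfen" → prefix "torgal" already present; 6 new (t, o, r, f, e, n)
  "pabelfen" → 8 new (p, a, b, e, l, f, e, n)
  "linrun" → 6 new (l, i, n, r, u, n)
  "fenrunroro" → prefix "fenrun" already present; 4 new (r, o, r, o)
  "torgalvi" → prefix "torgal" already present; 2 new (v, i)
  "torgalven" → prefix "torgalv" already present; 2 new (e, n)
  "tavi" → prefix "t" already present; 3 new (a, v, i)
  "sarfen" → 6 new (s, a, r, f, e, n)
  "fenbelmi" → prefix "fen" already present; 5 new (b, e, l, m, i)
  "belruntaven" → prefix "belrun" already present; 5 new (t, a, v, e, n)
  "torgaltabel" → prefix "torgalt" already present; 4 new (a, b, e, l)
  "fen" → prefix "fen" already present; 0 new (none)
  "ta" → prefix "ta" already present; 0 new (none)
  "neven" → 5 new (n, e, v, e, n)
Total nodes = 12 + 10 + 8 + 6 + 8 + 6 + 4 + 2 + 2 + 3 + 6 + 5 + 5 + 4 + 0 + 0 + 5 = 86

86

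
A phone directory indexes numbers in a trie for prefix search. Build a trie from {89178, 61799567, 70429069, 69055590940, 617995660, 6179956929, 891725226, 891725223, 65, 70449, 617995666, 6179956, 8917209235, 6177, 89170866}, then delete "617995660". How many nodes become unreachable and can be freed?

A node on "617995660"'s path can go only if nothing else ends at it or branches off below it.
The suffix "0" (1 node) is used only by "617995660"; the node for "61799566" still has the child "6", so pruning stops there.
Nodes removed: 1

1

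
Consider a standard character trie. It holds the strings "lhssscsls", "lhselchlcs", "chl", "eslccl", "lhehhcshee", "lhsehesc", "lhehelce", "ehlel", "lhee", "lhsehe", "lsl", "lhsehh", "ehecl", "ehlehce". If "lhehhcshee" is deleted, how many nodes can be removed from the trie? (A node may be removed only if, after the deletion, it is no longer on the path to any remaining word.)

A node on "lhehhcshee"'s path can go only if nothing else ends at it or branches off below it.
The suffix "hcshee" (6 nodes) is used only by "lhehhcshee"; the node for "lheh" still has the child "e", so pruning stops there.
Nodes removed: 6

6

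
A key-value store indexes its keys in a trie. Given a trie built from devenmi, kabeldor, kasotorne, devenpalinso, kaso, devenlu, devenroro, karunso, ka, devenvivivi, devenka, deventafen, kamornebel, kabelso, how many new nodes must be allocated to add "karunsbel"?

3

The longest prefix of "karunsbel" already in the trie is "karuns" (length 6).
New nodes needed: |"karunsbel"| − 6 = 9 − 6 = 3.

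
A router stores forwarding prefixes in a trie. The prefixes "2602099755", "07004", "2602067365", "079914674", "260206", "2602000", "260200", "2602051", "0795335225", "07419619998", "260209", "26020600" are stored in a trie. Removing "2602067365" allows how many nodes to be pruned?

Walk "2602067365" from the leaf back toward the root, removing each node that no remaining word uses.
The suffix "7365" (4 nodes) is used only by "2602067365"; the node for "260206" still has the child "0", so pruning stops there.
Nodes removed: 4

4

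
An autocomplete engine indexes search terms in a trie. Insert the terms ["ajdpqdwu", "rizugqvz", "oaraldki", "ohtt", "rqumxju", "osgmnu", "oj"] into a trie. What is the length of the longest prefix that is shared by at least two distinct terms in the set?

Equivalently: take the maximum, over all pairs, of their longest common prefix length.
"oaraldki" and "ohtt" agree on "o" (1 characters) before diverging; nothing deeper is shared.
Longest shared-prefix length: 1

1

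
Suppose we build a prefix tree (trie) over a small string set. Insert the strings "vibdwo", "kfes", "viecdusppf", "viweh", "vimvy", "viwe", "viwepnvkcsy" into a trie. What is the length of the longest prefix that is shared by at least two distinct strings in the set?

The deepest shared node is where two words last agree before diverging.
"viwe" and "viweh" agree on "viwe" (4 characters) before diverging; nothing deeper is shared.
Longest shared-prefix length: 4

4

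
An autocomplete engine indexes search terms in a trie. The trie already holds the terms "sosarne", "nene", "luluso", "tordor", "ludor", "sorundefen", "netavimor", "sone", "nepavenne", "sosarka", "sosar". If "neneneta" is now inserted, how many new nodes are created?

4

Walking "neneneta" from the root, the first 4 characters ("nene") follow existing edges; "n" is the first miss.
Each of the 4 remaining characters creates one node.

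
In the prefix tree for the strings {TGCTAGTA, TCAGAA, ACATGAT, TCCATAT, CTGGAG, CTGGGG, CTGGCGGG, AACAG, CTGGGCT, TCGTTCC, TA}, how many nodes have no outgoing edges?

A leaf is a node with no children — equivalently, the end of a word that is not a proper prefix of any other stored word.
Those words: "AACAG", "ACATGAT", "CTGGAG", "CTGGCGGG", "CTGGGCT", "CTGGGG", "TA", "TCAGAA", "TCCATAT", "TCGTTCC", "TGCTAGTA"
Leaf count: 11

11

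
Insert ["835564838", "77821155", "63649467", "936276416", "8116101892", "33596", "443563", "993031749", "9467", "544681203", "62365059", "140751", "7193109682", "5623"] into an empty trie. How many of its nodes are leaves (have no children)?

A leaf is a node with no children — equivalently, the end of a word that is not a proper prefix of any other stored word.
Those words: "140751", "33596", "443563", "544681203", "5623", "62365059", "63649467", "7193109682", "77821155", "8116101892", "835564838", "936276416", "9467", "993031749"
Leaf count: 14

14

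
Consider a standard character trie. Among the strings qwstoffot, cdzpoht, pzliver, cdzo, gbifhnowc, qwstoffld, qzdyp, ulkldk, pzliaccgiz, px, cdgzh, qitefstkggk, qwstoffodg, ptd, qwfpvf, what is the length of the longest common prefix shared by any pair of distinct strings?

8

Equivalently: take the maximum, over all pairs, of their longest common prefix length.
e.g. "qwstoffodg" and "qwstoffot" share the prefix "qwstoffo" of length 8; no pair shares a longer one.
Longest shared-prefix length: 8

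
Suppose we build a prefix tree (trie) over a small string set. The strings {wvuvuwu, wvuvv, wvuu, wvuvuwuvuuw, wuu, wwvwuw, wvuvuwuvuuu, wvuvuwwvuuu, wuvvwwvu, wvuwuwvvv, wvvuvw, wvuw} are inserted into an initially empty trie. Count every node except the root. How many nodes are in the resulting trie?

For each word, the new-node count is its length minus the longest prefix already in the trie:
  "wvuvuwu" → 7 new (w, v, u, v, u, w, u)
  "wvuvv" → prefix "wvuv" already present; 1 new (v)
  "wvuu" → prefix "wvu" already present; 1 new (u)
  "wvuvuwuvuuw" → prefix "wvuvuwu" already present; 4 new (v, u, u, w)
  "wuu" → prefix "w" already present; 2 new (u, u)
  "wwvwuw" → prefix "w" already present; 5 new (w, v, w, u, w)
  "wvuvuwuvuuu" → prefix "wvuvuwuvuu" already present; 1 new (u)
  "wvuvuwwvuuu" → prefix "wvuvuw" already present; 5 new (w, v, u, u, u)
  "wuvvwwvu" → prefix "wu" already present; 6 new (v, v, w, w, v, u)
  "wvuwuwvvv" → prefix "wvu" already present; 6 new (w, u, w, v, v, v)
  "wvvuvw" → prefix "wv" already present; 4 new (v, u, v, w)
  "wvuw" → prefix "wvuw" already present; 0 new (none)
Total nodes = 7 + 1 + 1 + 4 + 2 + 5 + 1 + 5 + 6 + 6 + 4 + 0 = 42

42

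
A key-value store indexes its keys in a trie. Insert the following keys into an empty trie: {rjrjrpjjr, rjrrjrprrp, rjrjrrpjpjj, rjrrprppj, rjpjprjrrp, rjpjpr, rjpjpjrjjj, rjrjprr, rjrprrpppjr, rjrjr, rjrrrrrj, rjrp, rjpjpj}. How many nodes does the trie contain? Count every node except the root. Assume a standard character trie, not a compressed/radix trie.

55

Trace insertions, counting only characters that open a new branch:
  "rjrjrpjjr" → 9 new (r, j, r, j, r, p, j, j, r)
  "rjrrjrprrp" → prefix "rjr" already present; 7 new (r, j, r, p, r, r, p)
  "rjrjrrpjpjj" → prefix "rjrjr" already present; 6 new (r, p, j, p, j, j)
  "rjrrprppj" → prefix "rjrr" already present; 5 new (p, r, p, p, j)
  "rjpjprjrrp" → prefix "rj" already present; 8 new (p, j, p, r, j, r, r, p)
  "rjpjpr" → prefix "rjpjpr" already present; 0 new (none)
  "rjpjpjrjjj" → prefix "rjpjp" already present; 5 new (j, r, j, j, j)
  "rjrjprr" → prefix "rjrj" already present; 3 new (p, r, r)
  "rjrprrpppjr" → prefix "rjr" already present; 8 new (p, r, r, p, p, p, j, r)
  "rjrjr" → prefix "rjrjr" already present; 0 new (none)
  "rjrrrrrj" → prefix "rjrr" already present; 4 new (r, r, r, j)
  "rjrp" → prefix "rjrp" already present; 0 new (none)
  "rjpjpj" → prefix "rjpjpj" already present; 0 new (none)
Total nodes = 9 + 7 + 6 + 5 + 8 + 0 + 5 + 3 + 8 + 0 + 4 + 0 + 0 = 55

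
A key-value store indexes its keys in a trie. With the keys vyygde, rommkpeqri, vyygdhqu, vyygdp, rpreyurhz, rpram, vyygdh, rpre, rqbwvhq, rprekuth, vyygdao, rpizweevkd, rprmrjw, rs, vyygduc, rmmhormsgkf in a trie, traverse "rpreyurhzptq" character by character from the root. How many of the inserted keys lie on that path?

2

Check each prefix of "rpreyurhzptq" against the stored set — each match is an end-marker on the path.
Prefixes of the query that are stored words: "rpre", "rpreyurhz"
Count: 2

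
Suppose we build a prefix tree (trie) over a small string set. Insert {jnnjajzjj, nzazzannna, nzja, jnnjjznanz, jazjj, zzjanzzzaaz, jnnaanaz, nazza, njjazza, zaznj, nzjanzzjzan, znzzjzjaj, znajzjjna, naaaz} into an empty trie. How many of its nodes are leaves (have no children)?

13

Leaves are exactly the stored words that no other stored word extends.
Those words: "jazjj", "jnnaanaz", "jnnjajzjj", "jnnjjznanz", "naaaz", "nazza", "njjazza", "nzazzannna", "nzjanzzjzan", "zaznj", "znajzjjna", "znzzjzjaj", "zzjanzzzaaz"
Leaf count: 13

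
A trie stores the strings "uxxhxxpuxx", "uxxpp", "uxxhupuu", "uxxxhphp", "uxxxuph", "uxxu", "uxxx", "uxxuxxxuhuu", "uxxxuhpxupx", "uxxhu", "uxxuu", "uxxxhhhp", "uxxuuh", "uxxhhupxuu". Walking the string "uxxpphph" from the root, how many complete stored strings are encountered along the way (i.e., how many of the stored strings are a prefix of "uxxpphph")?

1

Check each prefix of "uxxpphph" against the stored set — each match is an end-marker on the path.
Prefixes of the query that are stored words: "uxxpp"
Count: 1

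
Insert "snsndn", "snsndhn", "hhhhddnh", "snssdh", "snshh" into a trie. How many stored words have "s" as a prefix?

4

Filter for entries beginning with "s":
Matches: "snshh", "snsndhn", "snsndn", "snssdh"
Count: 4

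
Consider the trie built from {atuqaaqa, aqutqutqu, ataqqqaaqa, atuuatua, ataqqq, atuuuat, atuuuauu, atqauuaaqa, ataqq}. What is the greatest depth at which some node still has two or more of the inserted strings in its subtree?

Equivalently: take the maximum, over all pairs, of their longest common prefix length.
"ataqqq" and "ataqqqaaqa" agree on "ataqqq" (6 characters) before diverging; nothing deeper is shared.
Longest shared-prefix length: 6

6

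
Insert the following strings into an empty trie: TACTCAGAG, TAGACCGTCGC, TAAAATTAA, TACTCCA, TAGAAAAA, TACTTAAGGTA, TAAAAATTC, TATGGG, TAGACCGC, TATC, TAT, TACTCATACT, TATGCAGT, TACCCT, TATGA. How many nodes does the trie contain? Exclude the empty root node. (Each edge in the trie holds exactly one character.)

60

Count nodes per top-level branch (shared prefixes stored once):
  'T'-branch (TAAAAATTC, TAAAATTAA, TACCCT, TACTCAGAG, TACTCATACT, TACTCCA, TACTTAAGGTA, TAGAAAAA, TAGACCGC, TAGACCGTCGC, TAT, TATC, TATGA, TATGCAGT, TATGGG): 60 nodes
Sum: 60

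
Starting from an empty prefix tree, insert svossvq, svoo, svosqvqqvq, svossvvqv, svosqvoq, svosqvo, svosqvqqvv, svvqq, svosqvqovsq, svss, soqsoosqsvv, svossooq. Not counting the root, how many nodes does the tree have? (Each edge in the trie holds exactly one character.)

42

For each word, the new-node count is its length minus the longest prefix already in the trie:
  "svossvq" → 7 new (s, v, o, s, s, v, q)
  "svoo" → prefix "svo" already present; 1 new (o)
  "svosqvqqvq" → prefix "svos" already present; 6 new (q, v, q, q, v, q)
  "svossvvqv" → prefix "svossv" already present; 3 new (v, q, v)
  "svosqvoq" → prefix "svosqv" already present; 2 new (o, q)
  "svosqvo" → prefix "svosqvo" already present; 0 new (none)
  "svosqvqqvv" → prefix "svosqvqqv" already present; 1 new (v)
  "svvqq" → prefix "sv" already present; 3 new (v, q, q)
  "svosqvqovsq" → prefix "svosqvq" already present; 4 new (o, v, s, q)
  "svss" → prefix "sv" already present; 2 new (s, s)
  "soqsoosqsvv" → prefix "s" already present; 10 new (o, q, s, o, o, s, q, s, v, v)
  "svossooq" → prefix "svoss" already present; 3 new (o, o, q)
Total nodes = 7 + 1 + 6 + 3 + 2 + 0 + 1 + 3 + 4 + 2 + 10 + 3 = 42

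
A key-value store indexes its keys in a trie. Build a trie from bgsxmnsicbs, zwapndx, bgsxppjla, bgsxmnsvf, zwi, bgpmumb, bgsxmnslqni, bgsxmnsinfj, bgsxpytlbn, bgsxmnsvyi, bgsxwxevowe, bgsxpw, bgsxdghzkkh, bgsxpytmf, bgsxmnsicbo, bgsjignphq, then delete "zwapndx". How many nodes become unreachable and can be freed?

5

A node on "zwapndx"'s path can go only if nothing else ends at it or branches off below it.
The suffix "apndx" (5 nodes) is used only by "zwapndx"; the node for "zw" still has the child "i", so pruning stops there.
Nodes removed: 5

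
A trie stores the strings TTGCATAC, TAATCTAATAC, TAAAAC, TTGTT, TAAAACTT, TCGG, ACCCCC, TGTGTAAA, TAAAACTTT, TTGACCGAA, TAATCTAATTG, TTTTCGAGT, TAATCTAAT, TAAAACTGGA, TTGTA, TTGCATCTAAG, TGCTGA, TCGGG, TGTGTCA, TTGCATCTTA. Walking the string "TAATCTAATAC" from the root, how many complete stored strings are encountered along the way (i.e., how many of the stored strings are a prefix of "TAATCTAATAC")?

2

Traverse "TAATCTAATAC" character by character; count nodes along the way that are marked as word ends.
Prefixes of the query that are stored words: "TAATCTAAT", "TAATCTAATAC"
Count: 2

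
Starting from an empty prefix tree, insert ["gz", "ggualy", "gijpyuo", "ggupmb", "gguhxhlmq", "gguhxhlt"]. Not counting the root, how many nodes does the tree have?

Count nodes per top-level branch (shared prefixes stored once):
  'g'-branch (ggualy, gguhxhlmq, gguhxhlt, ggupmb, gijpyuo, gz): 23 nodes
Sum: 23

23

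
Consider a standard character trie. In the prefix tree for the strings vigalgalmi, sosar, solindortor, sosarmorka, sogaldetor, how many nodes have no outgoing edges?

4

A leaf is a node with no children — equivalently, the end of a word that is not a proper prefix of any other stored word.
Those words: "sogaldetor", "solindortor", "sosarmorka", "vigalgalmi"
Leaf count: 4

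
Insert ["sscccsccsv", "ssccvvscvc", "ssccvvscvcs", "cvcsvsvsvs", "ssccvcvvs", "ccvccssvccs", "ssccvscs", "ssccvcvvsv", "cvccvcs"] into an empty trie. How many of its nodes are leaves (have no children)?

7

A leaf is a node with no children — equivalently, the end of a word that is not a proper prefix of any other stored word.
Those words: "ccvccssvccs", "cvccvcs", "cvcsvsvsvs", "sscccsccsv", "ssccvcvvsv", "ssccvscs", "ssccvvscvcs"
Leaf count: 7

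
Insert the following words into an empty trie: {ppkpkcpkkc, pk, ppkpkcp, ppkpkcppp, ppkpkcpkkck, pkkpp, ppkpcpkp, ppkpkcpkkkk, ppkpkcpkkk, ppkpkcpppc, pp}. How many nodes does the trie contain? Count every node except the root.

24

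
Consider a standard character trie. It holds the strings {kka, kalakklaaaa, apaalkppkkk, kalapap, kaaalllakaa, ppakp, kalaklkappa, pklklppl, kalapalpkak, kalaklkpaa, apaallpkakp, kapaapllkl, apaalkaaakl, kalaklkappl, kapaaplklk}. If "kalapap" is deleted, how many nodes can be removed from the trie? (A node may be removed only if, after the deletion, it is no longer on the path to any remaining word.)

1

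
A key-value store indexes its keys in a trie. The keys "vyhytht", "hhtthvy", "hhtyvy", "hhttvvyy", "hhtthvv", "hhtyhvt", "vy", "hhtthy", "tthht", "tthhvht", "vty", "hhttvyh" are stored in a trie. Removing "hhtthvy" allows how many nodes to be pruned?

After clearing the end-marker at "hhtthvy", prune upward until reaching a node still needed by another word.
The suffix "y" (1 node) is used only by "hhtthvy"; the node for "hhtthv" still has the child "v", so pruning stops there.
Nodes removed: 1

1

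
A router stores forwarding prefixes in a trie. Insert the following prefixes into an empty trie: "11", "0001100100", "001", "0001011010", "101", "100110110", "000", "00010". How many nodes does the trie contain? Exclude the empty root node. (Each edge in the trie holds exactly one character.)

28

Count nodes per top-level branch (shared prefixes stored once):
  '0'-branch (000, 00010, 0001011010, 0001100100, 001): 17 nodes
  '1'-branch (100110110, 101, 11): 11 nodes
Sum: 28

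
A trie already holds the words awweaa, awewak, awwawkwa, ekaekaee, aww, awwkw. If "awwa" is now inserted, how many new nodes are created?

"awwa" is already a full path in the trie; only an end-marker is added.
No new nodes are needed: 0.

0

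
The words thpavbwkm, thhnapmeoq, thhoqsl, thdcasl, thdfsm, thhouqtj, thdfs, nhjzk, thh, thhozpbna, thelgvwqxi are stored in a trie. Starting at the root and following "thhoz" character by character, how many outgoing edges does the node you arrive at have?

Follow the path "thhoz" to its node, then look at its outgoing edges.
Distinct next characters after "thhoz": p.
That node has 1 child edge.

1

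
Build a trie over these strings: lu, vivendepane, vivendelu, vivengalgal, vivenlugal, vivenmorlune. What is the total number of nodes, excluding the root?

For each word, the new-node count is its length minus the longest prefix already in the trie:
  "lu" → 2 new (l, u)
  "vivendepane" → 11 new (v, i, v, e, n, d, e, p, a, n, e)
  "vivendelu" → prefix "vivende" already present; 2 new (l, u)
  "vivengalgal" → prefix "viven" already present; 6 new (g, a, l, g, a, l)
  "vivenlugal" → prefix "viven" already present; 5 new (l, u, g, a, l)
  "vivenmorlune" → prefix "viven" already present; 7 new (m, o, r, l, u, n, e)
Total nodes = 2 + 11 + 2 + 6 + 5 + 7 = 33

33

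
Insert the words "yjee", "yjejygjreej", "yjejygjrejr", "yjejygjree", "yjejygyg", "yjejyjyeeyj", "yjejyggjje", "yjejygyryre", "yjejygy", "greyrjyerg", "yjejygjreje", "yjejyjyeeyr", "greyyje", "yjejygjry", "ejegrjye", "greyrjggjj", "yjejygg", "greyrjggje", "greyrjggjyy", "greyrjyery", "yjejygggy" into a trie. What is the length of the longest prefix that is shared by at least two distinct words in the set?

Look for the deepest trie node that still has at least two words in its subtree.
e.g. "yjejygjree" and "yjejygjreej" share the prefix "yjejygjree" of length 10; no pair shares a longer one.
Longest shared-prefix length: 10

10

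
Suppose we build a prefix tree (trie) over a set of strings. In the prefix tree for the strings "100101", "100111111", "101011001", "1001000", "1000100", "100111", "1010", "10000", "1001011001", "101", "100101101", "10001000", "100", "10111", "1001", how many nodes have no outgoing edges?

8

Leaves are exactly the stored words that no other stored word extends.
Those words: "10000", "10001000", "1001000", "1001011001", "100101101", "100111111", "101011001", "10111"
Leaf count: 8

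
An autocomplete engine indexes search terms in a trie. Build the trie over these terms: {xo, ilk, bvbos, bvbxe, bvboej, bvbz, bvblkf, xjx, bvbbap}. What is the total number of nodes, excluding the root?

Count nodes per top-level branch (shared prefixes stored once):
  'b'-branch (bvbbap, bvblkf, bvboej, bvbos, bvbxe, bvbz): 16 nodes
  'i'-branch (ilk): 3 nodes
  'x'-branch (xjx, xo): 4 nodes
Sum: 23

23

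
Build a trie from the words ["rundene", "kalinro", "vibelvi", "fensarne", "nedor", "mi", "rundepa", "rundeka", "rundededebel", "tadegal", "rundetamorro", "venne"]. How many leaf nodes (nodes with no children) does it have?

12

A leaf is a node with no children — equivalently, the end of a word that is not a proper prefix of any other stored word.
Those words: "fensarne", "kalinro", "mi", "nedor", "rundededebel", "rundeka", "rundene", "rundepa", "rundetamorro", "tadegal", "venne", "vibelvi"
Leaf count: 12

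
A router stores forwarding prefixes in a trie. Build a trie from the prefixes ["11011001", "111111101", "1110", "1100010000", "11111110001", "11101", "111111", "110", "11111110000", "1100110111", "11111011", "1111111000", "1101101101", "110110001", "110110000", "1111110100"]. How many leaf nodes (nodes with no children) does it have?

12

A leaf is a node with no children — equivalently, the end of a word that is not a proper prefix of any other stored word.
Those words: "1100010000", "1100110111", "110110000", "110110001", "11011001", "1101101101", "11101", "11111011", "1111110100", "11111110000", "11111110001", "111111101"
Leaf count: 12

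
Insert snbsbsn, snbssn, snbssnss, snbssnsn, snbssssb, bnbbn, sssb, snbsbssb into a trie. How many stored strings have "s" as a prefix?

7

Filter for entries beginning with "s":
Words under "s": snbsbsn, snbsbssb, snbssn, snbssnsn, snbssnss, snbssssb, sssb
Count: 7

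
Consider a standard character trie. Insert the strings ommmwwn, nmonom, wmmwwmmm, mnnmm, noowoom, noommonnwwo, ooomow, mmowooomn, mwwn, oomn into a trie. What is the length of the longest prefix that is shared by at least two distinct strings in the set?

3

Look for the deepest trie node that still has at least two words in its subtree.
"noommonnwwo" and "noowoom" agree on "noo" (3 characters) before diverging; nothing deeper is shared.
Longest shared-prefix length: 3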